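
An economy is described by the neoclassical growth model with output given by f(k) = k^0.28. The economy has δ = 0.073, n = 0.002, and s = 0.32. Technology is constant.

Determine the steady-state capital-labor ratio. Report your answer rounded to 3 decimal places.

At the steady state, Δk = 0, so s·k^α = (n + δ)·k.
Rearranging, k^(1−α) = s / (n + δ).
k^0.72 = 0.32 / (0.002 + 0.073) = 0.32 / 0.075 = 4.2667
k* = 4.2667^(1/0.72) ≈ 7.5012

k* ≈ 7.501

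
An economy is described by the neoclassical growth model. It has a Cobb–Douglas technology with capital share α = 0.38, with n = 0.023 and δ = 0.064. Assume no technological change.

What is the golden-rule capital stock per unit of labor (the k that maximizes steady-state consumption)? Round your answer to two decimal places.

The golden rule sets f'(k) = n + δ, i.e. α·k^(α−1) = n + δ.
So k^(1−α) = α / (n + δ) = 0.38 / 0.087 = 4.3678.
k_gold = 4.3678^(1/0.62) ≈ 10.7816

k_gold ≈ 10.78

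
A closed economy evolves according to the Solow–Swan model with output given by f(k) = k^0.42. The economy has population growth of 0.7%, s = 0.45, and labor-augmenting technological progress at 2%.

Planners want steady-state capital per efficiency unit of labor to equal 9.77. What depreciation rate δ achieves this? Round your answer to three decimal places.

δ ≈ 0.093

Steady state requires s·f(k) = (n + g + δ)·k, i.e. s·k^α = (n + g + δ)·k.
So s / (n + g + δ) = (k*)^(1−α) = 9.77^0.58 = 3.7509.
Therefore n + g + δ = s / 3.7509 = 0.45 / 3.7509 = 0.1200, so δ = 0.1200 − 0.027 = 0.0930.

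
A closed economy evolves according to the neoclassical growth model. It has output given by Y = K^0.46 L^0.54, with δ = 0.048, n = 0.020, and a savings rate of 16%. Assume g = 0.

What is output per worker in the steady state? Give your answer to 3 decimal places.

y* ≈ 2.073

In steady state, investment equals break-even investment: s·k^α = (n + δ)·k.
Dividing both sides by k: k^(1−α) = s / (n + δ).
k^0.54 = 0.16 / (0.020 + 0.048) = 0.16 / 0.068 = 2.3529
k* = 2.3529^(1/0.54) ≈ 4.8770
y* = (k*)^α = 4.8770^0.46 ≈ 2.0728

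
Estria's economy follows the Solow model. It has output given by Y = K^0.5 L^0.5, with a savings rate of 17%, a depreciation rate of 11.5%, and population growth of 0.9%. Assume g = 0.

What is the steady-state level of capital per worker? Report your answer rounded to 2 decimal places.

k* ≈ 1.88

In steady state, investment equals break-even investment: s·k^α = (n + δ)·k.
Rearranging, k^(1−α) = s / (n + δ).
k^0.5 = 0.17 / (0.009 + 0.115) = 0.17 / 0.124 = 1.3710
k* = 1.3710^(1/0.5) ≈ 1.8796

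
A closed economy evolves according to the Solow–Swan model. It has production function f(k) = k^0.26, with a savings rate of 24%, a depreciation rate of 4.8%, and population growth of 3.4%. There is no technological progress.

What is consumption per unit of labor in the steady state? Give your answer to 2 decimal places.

In steady state, investment equals break-even investment: s·k^α = (n + δ)·k.
Dividing both sides by k: k^(1−α) = s / (n + δ).
k^0.74 = 0.24 / (0.034 + 0.048) = 0.24 / 0.082 = 2.9268
k* = 2.9268^(1/0.74) ≈ 4.2684
y* = (k*)^α = 4.2684^0.26 ≈ 1.4584
c* = (1 − s)·y* = (1 − 0.24) × 1.4584 ≈ 1.1084

c* ≈ 1.11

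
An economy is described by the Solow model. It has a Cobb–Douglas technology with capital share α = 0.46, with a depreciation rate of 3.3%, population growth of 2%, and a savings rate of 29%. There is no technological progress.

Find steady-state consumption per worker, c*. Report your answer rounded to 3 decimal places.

In steady state, investment equals break-even investment: s·k^α = (n + δ)·k.
Rearranging, k^(1−α) = s / (n + δ).
k^0.54 = 0.29 / (0.020 + 0.033) = 0.29 / 0.053 = 5.4717
k* = 5.4717^(1/0.54) ≈ 23.2752
y* = (k*)^α = 23.2752^0.46 ≈ 4.2537
c* = (1 − s)·y* = (1 − 0.29) × 4.2537 ≈ 3.0201

c* ≈ 3.020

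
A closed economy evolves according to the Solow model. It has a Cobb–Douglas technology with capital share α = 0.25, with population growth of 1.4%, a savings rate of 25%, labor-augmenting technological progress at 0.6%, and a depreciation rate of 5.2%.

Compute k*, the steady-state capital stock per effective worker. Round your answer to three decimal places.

k* ≈ 5.258

At the steady state, Δk = 0, so s·k^α = (n + g + δ)·k.
Rearranging, k^(1−α) = s / (n + g + δ).
k^0.75 = 0.25 / (0.014 + 0.006 + 0.052) = 0.25 / 0.072 = 3.4722
k* = 3.4722^(1/0.75) ≈ 5.2578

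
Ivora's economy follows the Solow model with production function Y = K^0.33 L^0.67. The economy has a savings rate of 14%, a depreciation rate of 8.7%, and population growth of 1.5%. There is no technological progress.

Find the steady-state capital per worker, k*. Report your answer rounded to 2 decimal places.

k* = 1.60

In steady state, investment equals break-even investment: s·k^α = (n + δ)·k.
Dividing both sides by k: k^(1−α) = s / (n + δ).
k^0.67 = 0.14 / (0.015 + 0.087) = 0.14 / 0.102 = 1.3725
k* = 1.3725^(1/0.67) ≈ 1.6041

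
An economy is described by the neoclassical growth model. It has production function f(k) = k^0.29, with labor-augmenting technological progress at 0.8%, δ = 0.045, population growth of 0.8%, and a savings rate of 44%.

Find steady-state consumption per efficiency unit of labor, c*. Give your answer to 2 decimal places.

c* ≈ 1.26

Steady state requires s·f(k) = (n + g + δ)·k, i.e. s·k^α = (n + g + δ)·k.
Rearranging, k^(1−α) = s / (n + g + δ).
k^0.71 = 0.44 / (0.008 + 0.008 + 0.045) = 0.44 / 0.061 = 7.2131
k* = 7.2131^(1/0.71) ≈ 16.1667
y* = (k*)^α = 16.1667^0.29 ≈ 2.2413
c* = (1 − s)·y* = (1 − 0.44) × 2.2413 ≈ 1.2551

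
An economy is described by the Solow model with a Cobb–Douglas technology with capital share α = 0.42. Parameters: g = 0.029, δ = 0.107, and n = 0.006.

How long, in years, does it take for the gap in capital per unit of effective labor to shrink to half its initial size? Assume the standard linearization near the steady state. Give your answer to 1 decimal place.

Near the steady state the convergence rate is λ = (1 − α)(n + g + δ).
λ = (1 − 0.42) × 0.142 = 0.58 × 0.142 = 0.08236
Half-life = ln 2 / λ = 0.6931 / 0.08236 ≈ 8.42 years

about 8.4 years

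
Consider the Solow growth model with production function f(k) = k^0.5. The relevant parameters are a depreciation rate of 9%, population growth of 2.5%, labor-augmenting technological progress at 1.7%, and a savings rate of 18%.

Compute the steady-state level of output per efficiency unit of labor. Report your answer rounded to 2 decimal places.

At the steady state, Δk = 0, so s·k^α = (n + g + δ)·k.
Dividing both sides by k: k^(1−α) = s / (n + g + δ).
k^0.5 = 0.18 / (0.025 + 0.017 + 0.090) = 0.18 / 0.132 = 1.3636
k* = 1.3636^(1/0.5) ≈ 1.8594
y* = (k*)^α = 1.8594^0.5 ≈ 1.3636

y* ≈ 1.36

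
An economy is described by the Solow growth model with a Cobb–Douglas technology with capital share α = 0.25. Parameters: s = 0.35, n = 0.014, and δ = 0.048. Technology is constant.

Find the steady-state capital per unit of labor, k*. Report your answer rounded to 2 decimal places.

k* = 10.05

Steady state requires s·f(k) = (n + δ)·k, i.e. s·k^α = (n + δ)·k.
Rearranging, k^(1−α) = s / (n + δ).
k^0.75 = 0.35 / (0.014 + 0.048) = 0.35 / 0.062 = 5.6452
k* = 5.6452^(1/0.75) ≈ 10.0517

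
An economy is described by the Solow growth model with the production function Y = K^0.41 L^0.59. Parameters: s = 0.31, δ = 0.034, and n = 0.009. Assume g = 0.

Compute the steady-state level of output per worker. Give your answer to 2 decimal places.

y* ≈ 3.95

Steady state requires s·f(k) = (n + δ)·k, i.e. s·k^α = (n + δ)·k.
Dividing both sides by k: k^(1−α) = s / (n + δ).
k^0.59 = 0.31 / (0.009 + 0.034) = 0.31 / 0.043 = 7.2093
k* = 7.2093^(1/0.59) ≈ 28.4483
y* = (k*)^α = 28.4483^0.41 ≈ 3.9461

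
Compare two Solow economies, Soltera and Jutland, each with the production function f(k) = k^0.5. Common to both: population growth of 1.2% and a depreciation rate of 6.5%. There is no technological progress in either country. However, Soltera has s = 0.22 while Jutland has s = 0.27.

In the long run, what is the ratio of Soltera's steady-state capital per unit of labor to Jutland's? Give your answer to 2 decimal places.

ratio ≈ 0.66

Steady-state k* = [s/(n + δ)]^(1/(1−α)), so the ratio is [ (s_S/(n + δ)_S) / (s_J/(n + δ)_J) ]^2.
s_S/(n + δ)_S = 0.22/0.077 = 2.8571; s_J/(n + δ)_J = 0.27/0.077 = 3.5065.
Ratio = (2.8571/3.5065)^2 = 0.8148^2 ≈ 0.6639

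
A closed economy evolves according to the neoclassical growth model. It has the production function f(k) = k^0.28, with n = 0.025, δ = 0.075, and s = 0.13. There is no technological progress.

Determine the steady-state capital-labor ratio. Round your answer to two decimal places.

In steady state, investment equals break-even investment: s·k^α = (n + δ)·k.
Rearranging, k^(1−α) = s / (n + δ).
k^0.72 = 0.13 / (0.025 + 0.075) = 0.13 / 0.100 = 1.3000
k* = 1.3000^(1/0.72) ≈ 1.4396

k* = 1.44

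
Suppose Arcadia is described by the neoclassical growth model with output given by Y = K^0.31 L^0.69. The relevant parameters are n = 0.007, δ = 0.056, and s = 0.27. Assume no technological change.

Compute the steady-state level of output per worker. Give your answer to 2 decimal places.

In steady state, investment equals break-even investment: s·k^α = (n + δ)·k.
Rearranging, k^(1−α) = s / (n + δ).
k^0.69 = 0.27 / (0.007 + 0.056) = 0.27 / 0.063 = 4.2857
k* = 4.2857^(1/0.69) ≈ 8.2409
y* = (k*)^α = 8.2409^0.31 ≈ 1.9229

y* = 1.92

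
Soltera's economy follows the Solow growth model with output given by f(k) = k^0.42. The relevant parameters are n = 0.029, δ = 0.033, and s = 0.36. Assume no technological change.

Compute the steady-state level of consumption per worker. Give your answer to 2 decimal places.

At the steady state, Δk = 0, so s·k^α = (n + δ)·k.
Dividing both sides by k: k^(1−α) = s / (n + δ).
k^0.58 = 0.36 / (0.029 + 0.033) = 0.36 / 0.062 = 5.8065
k* = 5.8065^(1/0.58) ≈ 20.7536
y* = (k*)^α = 20.7536^0.42 ≈ 3.5742
c* = (1 − s)·y* = (1 − 0.36) × 3.5742 ≈ 2.2875

c* ≈ 2.29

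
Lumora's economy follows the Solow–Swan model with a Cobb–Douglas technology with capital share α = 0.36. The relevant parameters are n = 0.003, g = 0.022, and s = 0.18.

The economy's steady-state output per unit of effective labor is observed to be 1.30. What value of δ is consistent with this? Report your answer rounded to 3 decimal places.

δ ≈ 0.088

Steady state requires s·f(k) = (n + g + δ)·k, i.e. s·k^α = (n + g + δ)·k.
Since y* = [s/(n + g + δ)]^(α/(1−α)), we have s/(n + g + δ) = (y*)^((1−α)/α) = 1.30^1.7778 = 1.5943.
Therefore n + g + δ = s / 1.5943 = 0.18 / 1.5943 = 0.1129, so δ = 0.1129 − 0.025 = 0.0879.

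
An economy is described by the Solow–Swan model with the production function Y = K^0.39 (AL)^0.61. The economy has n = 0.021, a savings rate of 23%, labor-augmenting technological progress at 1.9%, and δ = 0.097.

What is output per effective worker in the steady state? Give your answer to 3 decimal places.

In steady state, investment equals break-even investment: s·k^α = (n + g + δ)·k.
Dividing both sides by k: k^(1−α) = s / (n + g + δ).
k^0.61 = 0.23 / (0.021 + 0.019 + 0.097) = 0.23 / 0.137 = 1.6788
k* = 1.6788^(1/0.61) ≈ 2.3380
y* = (k*)^α = 2.3380^0.39 ≈ 1.3927

y* ≈ 1.393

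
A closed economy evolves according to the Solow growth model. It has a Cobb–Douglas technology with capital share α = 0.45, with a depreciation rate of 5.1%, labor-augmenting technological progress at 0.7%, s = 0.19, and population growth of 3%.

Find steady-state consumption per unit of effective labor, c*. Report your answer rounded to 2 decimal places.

c* = 1.52

Steady state requires s·f(k) = (n + g + δ)·k, i.e. s·k^α = (n + g + δ)·k.
Dividing both sides by k: k^(1−α) = s / (n + g + δ).
k^0.55 = 0.19 / (0.030 + 0.007 + 0.051) = 0.19 / 0.088 = 2.1591
k* = 2.1591^(1/0.55) ≈ 4.0529
y* = (k*)^α = 4.0529^0.45 ≈ 1.8771
c* = (1 − s)·y* = (1 − 0.19) × 1.8771 ≈ 1.5205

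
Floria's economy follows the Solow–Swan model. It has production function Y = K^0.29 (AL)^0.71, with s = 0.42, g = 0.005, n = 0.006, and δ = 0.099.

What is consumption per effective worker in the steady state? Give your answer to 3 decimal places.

Steady state requires s·f(k) = (n + g + δ)·k, i.e. s·k^α = (n + g + δ)·k.
Dividing both sides by k: k^(1−α) = s / (n + g + δ).
k^0.71 = 0.42 / (0.006 + 0.005 + 0.099) = 0.42 / 0.110 = 3.8182
k* = 3.8182^(1/0.71) ≈ 6.5996
y* = (k*)^α = 6.5996^0.29 ≈ 1.7285
c* = (1 − s)·y* = (1 − 0.42) × 1.7285 ≈ 1.0025

c* ≈ 1.003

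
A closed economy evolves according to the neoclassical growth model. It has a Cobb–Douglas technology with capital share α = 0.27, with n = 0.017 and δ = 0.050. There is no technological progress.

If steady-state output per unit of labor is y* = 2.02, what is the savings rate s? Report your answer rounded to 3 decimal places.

Steady state requires s·f(k) = (n + δ)·k, i.e. s·k^α = (n + δ)·k.
Since y* = [s/(n + δ)]^(α/(1−α)), we have s/(n + δ) = (y*)^((1−α)/α) = 2.02^2.7037 = 6.6923.
Therefore s = 6.6923 × (n + δ) = 6.6923 × 0.067 = 0.4484.

s ≈ 0.448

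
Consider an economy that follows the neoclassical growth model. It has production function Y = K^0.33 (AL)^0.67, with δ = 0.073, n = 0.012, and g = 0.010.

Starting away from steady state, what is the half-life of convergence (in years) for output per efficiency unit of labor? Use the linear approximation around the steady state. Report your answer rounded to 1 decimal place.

Near the steady state the convergence rate is λ = (1 − α)(n + g + δ).
λ = (1 − 0.33) × 0.095 = 0.67 × 0.095 = 0.06365
Half-life = ln 2 / λ = 0.6931 / 0.06365 ≈ 10.89 years

half-life ≈ 10.9 years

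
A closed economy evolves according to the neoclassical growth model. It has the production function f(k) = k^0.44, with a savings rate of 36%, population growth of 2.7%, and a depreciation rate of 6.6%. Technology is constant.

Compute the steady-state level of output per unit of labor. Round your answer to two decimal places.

In steady state, investment equals break-even investment: s·k^α = (n + δ)·k.
Rearranging, k^(1−α) = s / (n + δ).
k^0.56 = 0.36 / (0.027 + 0.066) = 0.36 / 0.093 = 3.8710
k* = 3.8710^(1/0.56) ≈ 11.2120
y* = (k*)^α = 11.2120^0.44 ≈ 2.8964

y* ≈ 2.90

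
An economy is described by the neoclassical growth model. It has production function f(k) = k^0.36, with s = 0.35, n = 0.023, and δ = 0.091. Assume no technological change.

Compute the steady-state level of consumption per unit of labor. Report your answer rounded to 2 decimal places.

In steady state, investment equals break-even investment: s·k^α = (n + δ)·k.
Rearranging, k^(1−α) = s / (n + δ).
k^0.64 = 0.35 / (0.023 + 0.091) = 0.35 / 0.114 = 3.0702
k* = 3.0702^(1/0.64) ≈ 5.7703
y* = (k*)^α = 5.7703^0.36 ≈ 1.8795
c* = (1 − s)·y* = (1 − 0.35) × 1.8795 ≈ 1.2217

c* ≈ 1.22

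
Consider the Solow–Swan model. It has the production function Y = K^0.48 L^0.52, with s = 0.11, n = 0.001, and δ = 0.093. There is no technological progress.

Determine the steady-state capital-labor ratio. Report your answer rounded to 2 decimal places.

k* ≈ 1.35

Steady state requires s·f(k) = (n + δ)·k, i.e. s·k^α = (n + δ)·k.
Dividing both sides by k: k^(1−α) = s / (n + δ).
k^0.52 = 0.11 / (0.001 + 0.093) = 0.11 / 0.094 = 1.1702
k* = 1.1702^(1/0.52) ≈ 1.3529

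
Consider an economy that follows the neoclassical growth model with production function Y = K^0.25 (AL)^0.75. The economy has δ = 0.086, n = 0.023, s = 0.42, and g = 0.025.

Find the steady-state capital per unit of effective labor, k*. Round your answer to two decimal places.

Steady state requires s·f(k) = (n + g + δ)·k, i.e. s·k^α = (n + g + δ)·k.
Rearranging, k^(1−α) = s / (n + g + δ).
k^0.75 = 0.42 / (0.023 + 0.025 + 0.086) = 0.42 / 0.134 = 3.1343
k* = 3.1343^(1/0.75) ≈ 4.5869

k* = 4.59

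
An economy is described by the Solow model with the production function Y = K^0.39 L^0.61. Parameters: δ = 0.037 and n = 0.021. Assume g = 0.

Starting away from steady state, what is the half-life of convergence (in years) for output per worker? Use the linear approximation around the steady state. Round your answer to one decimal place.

t_½ ≈ 19.6 years

Near the steady state the convergence rate is λ = (1 − α)(n + δ).
λ = (1 − 0.39) × 0.058 = 0.61 × 0.058 = 0.03538
Half-life = ln 2 / λ = 0.6931 / 0.03538 ≈ 19.59 years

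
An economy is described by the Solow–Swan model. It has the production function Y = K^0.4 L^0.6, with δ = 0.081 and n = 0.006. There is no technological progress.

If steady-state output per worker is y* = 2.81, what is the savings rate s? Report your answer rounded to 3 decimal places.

s ≈ 0.410

Steady state requires s·f(k) = (n + δ)·k, i.e. s·k^α = (n + δ)·k.
Since y* = [s/(n + δ)]^(α/(1−α)), we have s/(n + δ) = (y*)^((1−α)/α) = 2.81^1.5 = 4.7104.
Therefore s = 4.7104 × (n + δ) = 4.7104 × 0.087 = 0.4098.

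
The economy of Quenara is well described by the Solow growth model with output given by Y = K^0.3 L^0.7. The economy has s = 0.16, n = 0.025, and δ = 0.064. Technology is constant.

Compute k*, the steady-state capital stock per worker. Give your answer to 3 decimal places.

In steady state, investment equals break-even investment: s·k^α = (n + δ)·k.
Rearranging, k^(1−α) = s / (n + δ).
k^0.7 = 0.16 / (0.025 + 0.064) = 0.16 / 0.089 = 1.7978
k* = 1.7978^(1/0.7) ≈ 2.3116

k* ≈ 2.312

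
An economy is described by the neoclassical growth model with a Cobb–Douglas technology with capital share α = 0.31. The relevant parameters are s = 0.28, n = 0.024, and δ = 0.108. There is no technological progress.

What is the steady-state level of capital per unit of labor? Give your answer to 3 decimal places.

k* ≈ 2.974

Steady state requires s·f(k) = (n + δ)·k, i.e. s·k^α = (n + δ)·k.
Dividing both sides by k: k^(1−α) = s / (n + δ).
k^0.69 = 0.28 / (0.024 + 0.108) = 0.28 / 0.132 = 2.1212
k* = 2.1212^(1/0.69) ≈ 2.9738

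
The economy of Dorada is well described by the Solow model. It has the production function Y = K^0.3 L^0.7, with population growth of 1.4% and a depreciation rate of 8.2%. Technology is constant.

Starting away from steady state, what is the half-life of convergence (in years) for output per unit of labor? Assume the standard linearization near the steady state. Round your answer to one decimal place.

Near the steady state the convergence rate is λ = (1 − α)(n + δ).
λ = (1 − 0.3) × 0.096 = 0.7 × 0.096 = 0.0672
Half-life = ln 2 / λ = 0.6931 / 0.0672 ≈ 10.31 years

half-life ≈ 10.3 years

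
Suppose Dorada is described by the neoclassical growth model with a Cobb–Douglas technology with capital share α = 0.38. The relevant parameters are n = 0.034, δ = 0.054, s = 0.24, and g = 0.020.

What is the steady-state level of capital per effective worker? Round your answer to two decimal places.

At the steady state, Δk = 0, so s·k^α = (n + g + δ)·k.
Dividing both sides by k: k^(1−α) = s / (n + g + δ).
k^0.62 = 0.24 / (0.034 + 0.020 + 0.054) = 0.24 / 0.108 = 2.2222
k* = 2.2222^(1/0.62) ≈ 3.6252

k* = 3.63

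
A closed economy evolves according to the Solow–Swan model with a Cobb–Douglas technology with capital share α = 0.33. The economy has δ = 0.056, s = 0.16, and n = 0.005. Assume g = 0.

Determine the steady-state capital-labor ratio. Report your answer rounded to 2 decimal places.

k* ≈ 4.22

Steady state requires s·f(k) = (n + δ)·k, i.e. s·k^α = (n + δ)·k.
Rearranging, k^(1−α) = s / (n + δ).
k^0.67 = 0.16 / (0.005 + 0.056) = 0.16 / 0.061 = 2.6230
k* = 2.6230^(1/0.67) ≈ 4.2177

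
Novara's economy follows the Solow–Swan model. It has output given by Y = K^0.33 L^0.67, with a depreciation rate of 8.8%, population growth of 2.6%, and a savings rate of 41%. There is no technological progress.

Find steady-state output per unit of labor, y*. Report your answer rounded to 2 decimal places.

In steady state, investment equals break-even investment: s·k^α = (n + δ)·k.
Rearranging, k^(1−α) = s / (n + δ).
k^0.67 = 0.41 / (0.026 + 0.088) = 0.41 / 0.114 = 3.5965
k* = 3.5965^(1/0.67) ≈ 6.7557
y* = (k*)^α = 6.7557^0.33 ≈ 1.8784

y* ≈ 1.88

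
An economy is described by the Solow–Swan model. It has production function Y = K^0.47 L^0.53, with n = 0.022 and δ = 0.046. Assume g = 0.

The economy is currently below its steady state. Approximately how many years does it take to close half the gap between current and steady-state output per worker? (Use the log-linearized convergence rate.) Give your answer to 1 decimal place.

Near the steady state the convergence rate is λ = (1 − α)(n + δ).
λ = (1 − 0.47) × 0.068 = 0.53 × 0.068 = 0.03604
Half-life = ln 2 / λ = 0.6931 / 0.03604 ≈ 19.23 years

t_½ ≈ 19.2 years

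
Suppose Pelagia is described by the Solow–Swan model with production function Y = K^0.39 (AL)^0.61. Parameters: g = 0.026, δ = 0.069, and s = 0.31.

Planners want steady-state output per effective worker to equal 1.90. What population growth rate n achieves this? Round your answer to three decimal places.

At the steady state, Δk = 0, so s·k^α = (n + g + δ)·k.
Since y* = [s/(n + g + δ)]^(α/(1−α)), we have s/(n + g + δ) = (y*)^((1−α)/α) = 1.90^1.5641 = 2.7290.
Therefore n + g + δ = s / 2.7290 = 0.31 / 2.7290 = 0.1136, so n = 0.1136 − 0.095 = 0.0186.

n ≈ 0.019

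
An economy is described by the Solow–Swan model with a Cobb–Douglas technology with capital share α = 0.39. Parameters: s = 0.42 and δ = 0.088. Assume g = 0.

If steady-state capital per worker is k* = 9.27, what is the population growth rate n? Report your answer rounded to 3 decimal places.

At the steady state, Δk = 0, so s·k^α = (n + δ)·k.
So s / (n + δ) = (k*)^(1−α) = 9.27^0.61 = 3.8897.
Therefore n + δ = s / 3.8897 = 0.42 / 3.8897 = 0.1080, so n = 0.1080 − 0.088 = 0.0200.

n ≈ 0.020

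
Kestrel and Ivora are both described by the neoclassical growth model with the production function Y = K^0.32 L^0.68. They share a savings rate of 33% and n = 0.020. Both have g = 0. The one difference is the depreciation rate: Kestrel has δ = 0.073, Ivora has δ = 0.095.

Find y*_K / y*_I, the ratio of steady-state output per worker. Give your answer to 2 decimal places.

ratio ≈ 1.11

Steady-state y* = [s/(n + δ)]^(α/(1−α)), so the ratio is [ (s_K/(n + δ)_K) / (s_I/(n + δ)_I) ]^0.4706.
s_K/(n + δ)_K = 0.33/0.093 = 3.5484; s_I/(n + δ)_I = 0.33/0.115 = 2.8696.
Ratio = (3.5484/2.8696)^0.4706 = 1.2365^0.4706 ≈ 1.1051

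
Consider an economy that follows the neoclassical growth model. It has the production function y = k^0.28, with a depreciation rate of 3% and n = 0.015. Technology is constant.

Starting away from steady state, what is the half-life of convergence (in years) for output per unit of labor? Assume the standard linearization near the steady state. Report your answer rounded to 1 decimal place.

Near the steady state the convergence rate is λ = (1 − α)(n + δ).
λ = (1 − 0.28) × 0.045 = 0.72 × 0.045 = 0.0324
Half-life = ln 2 / λ = 0.6931 / 0.0324 ≈ 21.39 years

t_½ ≈ 21.4 years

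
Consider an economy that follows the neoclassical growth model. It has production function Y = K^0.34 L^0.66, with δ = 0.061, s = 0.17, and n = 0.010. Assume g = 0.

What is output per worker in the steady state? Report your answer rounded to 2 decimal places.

y* = 1.57

At the steady state, Δk = 0, so s·k^α = (n + δ)·k.
Rearranging, k^(1−α) = s / (n + δ).
k^0.66 = 0.17 / (0.010 + 0.061) = 0.17 / 0.071 = 2.3944
k* = 2.3944^(1/0.66) ≈ 3.7544
y* = (k*)^α = 3.7544^0.34 ≈ 1.5680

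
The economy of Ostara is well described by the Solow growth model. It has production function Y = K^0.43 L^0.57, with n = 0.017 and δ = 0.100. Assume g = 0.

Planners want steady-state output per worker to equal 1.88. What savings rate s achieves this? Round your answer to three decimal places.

Steady state requires s·f(k) = (n + δ)·k, i.e. s·k^α = (n + δ)·k.
Since y* = [s/(n + δ)]^(α/(1−α)), we have s/(n + δ) = (y*)^((1−α)/α) = 1.88^1.3256 = 2.3090.
Therefore s = 2.3090 × (n + δ) = 2.3090 × 0.117 = 0.2702.

s ≈ 0.270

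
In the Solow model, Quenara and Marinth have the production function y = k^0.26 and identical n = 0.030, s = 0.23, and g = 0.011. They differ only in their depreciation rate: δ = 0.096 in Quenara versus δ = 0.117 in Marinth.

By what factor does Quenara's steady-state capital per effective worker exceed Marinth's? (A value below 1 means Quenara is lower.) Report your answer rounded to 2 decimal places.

Steady-state k* = [s/(n + g + δ)]^(1/(1−α)), so the ratio is [ (s_Q/(n + g + δ)_Q) / (s_M/(n + g + δ)_M) ]^1.3514.
s_Q/(n + g + δ)_Q = 0.23/0.137 = 1.6788; s_M/(n + g + δ)_M = 0.23/0.158 = 1.4557.
Ratio = (1.6788/1.4557)^1.3514 = 1.1533^1.3514 ≈ 1.2126

ratio ≈ 1.21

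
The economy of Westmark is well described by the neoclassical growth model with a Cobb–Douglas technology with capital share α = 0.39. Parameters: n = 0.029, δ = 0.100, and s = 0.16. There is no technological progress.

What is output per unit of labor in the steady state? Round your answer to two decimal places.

y* = 1.15

In steady state, investment equals break-even investment: s·k^α = (n + δ)·k.
Rearranging, k^(1−α) = s / (n + δ).
k^0.61 = 0.16 / (0.029 + 0.100) = 0.16 / 0.129 = 1.2403
k* = 1.2403^(1/0.61) ≈ 1.4234
y* = (k*)^α = 1.4234^0.39 ≈ 1.1476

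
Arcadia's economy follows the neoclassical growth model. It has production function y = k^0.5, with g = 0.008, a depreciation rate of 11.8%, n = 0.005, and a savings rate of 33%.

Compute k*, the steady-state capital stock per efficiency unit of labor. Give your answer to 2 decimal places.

k* ≈ 6.35

Steady state requires s·f(k) = (n + g + δ)·k, i.e. s·k^α = (n + g + δ)·k.
Rearranging, k^(1−α) = s / (n + g + δ).
k^0.5 = 0.33 / (0.005 + 0.008 + 0.118) = 0.33 / 0.131 = 2.5191
k* = 2.5191^(1/0.5) ≈ 6.3459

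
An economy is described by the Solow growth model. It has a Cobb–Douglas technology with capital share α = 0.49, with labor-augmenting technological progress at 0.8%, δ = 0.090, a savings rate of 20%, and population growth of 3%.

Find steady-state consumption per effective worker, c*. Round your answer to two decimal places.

Steady state requires s·f(k) = (n + g + δ)·k, i.e. s·k^α = (n + g + δ)·k.
Rearranging, k^(1−α) = s / (n + g + δ).
k^0.51 = 0.20 / (0.030 + 0.008 + 0.090) = 0.20 / 0.128 = 1.5625
k* = 1.5625^(1/0.51) ≈ 2.3990
y* = (k*)^α = 2.3990^0.49 ≈ 1.5354
c* = (1 − s)·y* = (1 − 0.20) × 1.5354 ≈ 1.2283

c* ≈ 1.23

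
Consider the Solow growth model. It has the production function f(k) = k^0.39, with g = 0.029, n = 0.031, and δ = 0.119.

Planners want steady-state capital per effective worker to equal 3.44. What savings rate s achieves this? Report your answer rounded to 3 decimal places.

Steady state requires s·f(k) = (n + g + δ)·k, i.e. s·k^α = (n + g + δ)·k.
So s / (n + g + δ) = (k*)^(1−α) = 3.44^0.61 = 2.1247.
Therefore s = 2.1247 × (n + g + δ) = 2.1247 × 0.179 = 0.3803.

s ≈ 0.380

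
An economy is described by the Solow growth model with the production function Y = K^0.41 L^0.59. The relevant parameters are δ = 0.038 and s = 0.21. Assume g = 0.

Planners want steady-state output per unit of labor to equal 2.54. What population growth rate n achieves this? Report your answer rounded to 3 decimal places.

n ≈ 0.017

At the steady state, Δk = 0, so s·k^α = (n + δ)·k.
Since y* = [s/(n + δ)]^(α/(1−α)), we have s/(n + δ) = (y*)^((1−α)/α) = 2.54^1.439 = 3.8243.
Therefore n + δ = s / 3.8243 = 0.21 / 3.8243 = 0.0549, so n = 0.0549 − 0.038 = 0.0169.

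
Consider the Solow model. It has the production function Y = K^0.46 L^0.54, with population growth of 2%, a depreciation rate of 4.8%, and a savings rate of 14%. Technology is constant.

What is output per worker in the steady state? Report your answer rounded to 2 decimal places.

y* = 1.85

Steady state requires s·f(k) = (n + δ)·k, i.e. s·k^α = (n + δ)·k.
Rearranging, k^(1−α) = s / (n + δ).
k^0.54 = 0.14 / (0.020 + 0.048) = 0.14 / 0.068 = 2.0588
k* = 2.0588^(1/0.54) ≈ 3.8086
y* = (k*)^α = 3.8086^0.46 ≈ 1.8499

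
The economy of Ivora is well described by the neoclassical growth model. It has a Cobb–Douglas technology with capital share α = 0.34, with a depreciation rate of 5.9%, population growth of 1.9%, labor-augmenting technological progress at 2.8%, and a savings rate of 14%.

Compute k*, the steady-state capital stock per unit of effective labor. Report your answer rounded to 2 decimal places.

k* = 1.52

In steady state, investment equals break-even investment: s·k^α = (n + g + δ)·k.
Rearranging, k^(1−α) = s / (n + g + δ).
k^0.66 = 0.14 / (0.019 + 0.028 + 0.059) = 0.14 / 0.106 = 1.3208
k* = 1.3208^(1/0.66) ≈ 1.5244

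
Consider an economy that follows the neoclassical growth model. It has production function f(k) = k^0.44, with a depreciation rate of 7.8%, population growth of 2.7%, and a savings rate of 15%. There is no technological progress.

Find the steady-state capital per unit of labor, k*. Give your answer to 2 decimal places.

k* = 1.89

At the steady state, Δk = 0, so s·k^α = (n + δ)·k.
Dividing both sides by k: k^(1−α) = s / (n + δ).
k^0.56 = 0.15 / (0.027 + 0.078) = 0.15 / 0.105 = 1.4286
k* = 1.4286^(1/0.56) ≈ 1.8907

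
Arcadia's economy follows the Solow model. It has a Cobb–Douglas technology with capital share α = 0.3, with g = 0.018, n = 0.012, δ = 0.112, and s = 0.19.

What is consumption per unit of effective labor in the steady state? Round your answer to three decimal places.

c* = 0.918

In steady state, investment equals break-even investment: s·k^α = (n + g + δ)·k.
Dividing both sides by k: k^(1−α) = s / (n + g + δ).
k^0.7 = 0.19 / (0.012 + 0.018 + 0.112) = 0.19 / 0.142 = 1.3380
k* = 1.3380^(1/0.7) ≈ 1.5158
y* = (k*)^α = 1.5158^0.3 ≈ 1.1329
c* = (1 − s)·y* = (1 − 0.19) × 1.1329 ≈ 0.9176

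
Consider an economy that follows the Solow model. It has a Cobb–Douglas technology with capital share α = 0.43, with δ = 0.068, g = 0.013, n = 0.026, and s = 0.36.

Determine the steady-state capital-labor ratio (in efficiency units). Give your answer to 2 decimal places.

k* ≈ 8.40

Steady state requires s·f(k) = (n + g + δ)·k, i.e. s·k^α = (n + g + δ)·k.
Dividing both sides by k: k^(1−α) = s / (n + g + δ).
k^0.57 = 0.36 / (0.026 + 0.013 + 0.068) = 0.36 / 0.107 = 3.3645
k* = 3.3645^(1/0.57) ≈ 8.4028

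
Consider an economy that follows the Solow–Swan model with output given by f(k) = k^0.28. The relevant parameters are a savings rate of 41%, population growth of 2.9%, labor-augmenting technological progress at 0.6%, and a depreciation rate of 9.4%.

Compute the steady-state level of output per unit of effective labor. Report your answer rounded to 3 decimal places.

y* ≈ 1.568

At the steady state, Δk = 0, so s·k^α = (n + g + δ)·k.
Rearranging, k^(1−α) = s / (n + g + δ).
k^0.72 = 0.41 / (0.029 + 0.006 + 0.094) = 0.41 / 0.129 = 3.1783
k* = 3.1783^(1/0.72) ≈ 4.9830
y* = (k*)^α = 4.9830^0.28 ≈ 1.5678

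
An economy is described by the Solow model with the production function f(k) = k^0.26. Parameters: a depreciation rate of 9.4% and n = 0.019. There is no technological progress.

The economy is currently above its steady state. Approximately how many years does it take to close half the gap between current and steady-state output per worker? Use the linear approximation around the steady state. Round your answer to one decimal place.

about 8.3 years

Near the steady state the convergence rate is λ = (1 − α)(n + δ).
λ = (1 − 0.26) × 0.113 = 0.74 × 0.113 = 0.08362
Half-life = ln 2 / λ = 0.6931 / 0.08362 ≈ 8.29 years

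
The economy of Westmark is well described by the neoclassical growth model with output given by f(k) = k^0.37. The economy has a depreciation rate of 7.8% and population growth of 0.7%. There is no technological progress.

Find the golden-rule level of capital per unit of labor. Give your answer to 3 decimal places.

k_gold ≈ 10.326

The golden rule sets f'(k) = n + δ, i.e. α·k^(α−1) = n + δ.
So k^(1−α) = α / (n + δ) = 0.37 / 0.085 = 4.3529.
k_gold = 4.3529^(1/0.63) ≈ 10.3261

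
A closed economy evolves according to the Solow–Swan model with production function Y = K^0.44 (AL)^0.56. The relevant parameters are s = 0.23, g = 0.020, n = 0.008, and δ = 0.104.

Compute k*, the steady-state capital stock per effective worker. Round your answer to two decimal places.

k* = 2.70

Steady state requires s·f(k) = (n + g + δ)·k, i.e. s·k^α = (n + g + δ)·k.
Dividing both sides by k: k^(1−α) = s / (n + g + δ).
k^0.56 = 0.23 / (0.008 + 0.020 + 0.104) = 0.23 / 0.132 = 1.7424
k* = 1.7424^(1/0.56) ≈ 2.6954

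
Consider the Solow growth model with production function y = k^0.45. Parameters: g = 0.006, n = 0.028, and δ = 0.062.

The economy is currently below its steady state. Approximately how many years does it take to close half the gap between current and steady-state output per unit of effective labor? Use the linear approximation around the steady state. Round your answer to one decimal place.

t_½ ≈ 13.1 years

Near the steady state the convergence rate is λ = (1 − α)(n + g + δ).
λ = (1 − 0.45) × 0.096 = 0.55 × 0.096 = 0.0528
Half-life = ln 2 / λ = 0.6931 / 0.0528 ≈ 13.13 years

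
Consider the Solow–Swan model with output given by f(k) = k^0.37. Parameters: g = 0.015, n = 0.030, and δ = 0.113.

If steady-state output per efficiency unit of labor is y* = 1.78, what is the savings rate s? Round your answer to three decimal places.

s ≈ 0.422

In steady state, investment equals break-even investment: s·k^α = (n + g + δ)·k.
Since y* = [s/(n + g + δ)]^(α/(1−α)), we have s/(n + g + δ) = (y*)^((1−α)/α) = 1.78^1.7027 = 2.6693.
Therefore s = 2.6693 × (n + g + δ) = 2.6693 × 0.158 = 0.4217.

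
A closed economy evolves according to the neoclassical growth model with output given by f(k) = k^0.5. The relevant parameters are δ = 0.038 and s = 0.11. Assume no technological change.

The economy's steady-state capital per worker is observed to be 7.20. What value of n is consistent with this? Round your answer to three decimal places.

At the steady state, Δk = 0, so s·k^α = (n + δ)·k.
So s / (n + δ) = (k*)^(1−α) = 7.20^0.5 = 2.6833.
Therefore n + δ = s / 2.6833 = 0.11 / 2.6833 = 0.0410, so n = 0.0410 − 0.038 = 0.0030.

n ≈ 0.003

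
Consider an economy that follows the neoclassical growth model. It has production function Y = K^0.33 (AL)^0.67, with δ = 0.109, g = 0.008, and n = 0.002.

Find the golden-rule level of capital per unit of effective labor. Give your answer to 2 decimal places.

The golden rule sets f'(k) = n + g + δ, i.e. α·k^(α−1) = n + g + δ.
So k^(1−α) = α / (n + g + δ) = 0.33 / 0.119 = 2.7731.
k_gold = 2.7731^(1/0.67) ≈ 4.5829

k_gold ≈ 4.58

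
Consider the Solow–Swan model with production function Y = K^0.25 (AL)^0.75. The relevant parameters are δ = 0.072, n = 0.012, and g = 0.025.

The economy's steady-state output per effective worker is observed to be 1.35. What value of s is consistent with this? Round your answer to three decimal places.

s ≈ 0.268

In steady state, investment equals break-even investment: s·k^α = (n + g + δ)·k.
Since y* = [s/(n + g + δ)]^(α/(1−α)), we have s/(n + g + δ) = (y*)^((1−α)/α) = 1.35^3 = 2.4604.
Therefore s = 2.4604 × (n + g + δ) = 2.4604 × 0.109 = 0.2682.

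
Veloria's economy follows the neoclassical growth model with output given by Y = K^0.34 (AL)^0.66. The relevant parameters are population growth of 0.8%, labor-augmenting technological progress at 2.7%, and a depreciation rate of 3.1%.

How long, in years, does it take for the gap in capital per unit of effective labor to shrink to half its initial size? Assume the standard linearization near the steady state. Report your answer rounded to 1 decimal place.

Near the steady state the convergence rate is λ = (1 − α)(n + g + δ).
λ = (1 − 0.34) × 0.066 = 0.66 × 0.066 = 0.04356
Half-life = ln 2 / λ = 0.6931 / 0.04356 ≈ 15.91 years

about 15.9 years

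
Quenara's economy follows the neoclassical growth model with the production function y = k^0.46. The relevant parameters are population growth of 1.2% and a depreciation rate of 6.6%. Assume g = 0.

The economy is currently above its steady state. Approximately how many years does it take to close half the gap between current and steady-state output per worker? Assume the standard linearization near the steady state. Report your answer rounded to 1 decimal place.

about 16.5 years

Near the steady state the convergence rate is λ = (1 − α)(n + δ).
λ = (1 − 0.46) × 0.078 = 0.54 × 0.078 = 0.04212
Half-life = ln 2 / λ = 0.6931 / 0.04212 ≈ 16.46 years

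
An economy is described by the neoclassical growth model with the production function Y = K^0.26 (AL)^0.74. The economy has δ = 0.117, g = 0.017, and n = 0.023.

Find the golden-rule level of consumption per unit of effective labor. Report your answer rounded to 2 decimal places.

At the golden rule, f'(k) = n + g + δ, so α·k^(α−1) = n + g + δ and k_gold = (α/(n + g + δ))^(1/(1−α)).
k_gold = (0.26/0.157)^(1/0.74) = 1.6561^1.3514 ≈ 1.9773
c_gold = f(k_gold) − (n + g + δ)·k_gold = 1.1939 − 0.157×1.9773 ≈ 0.8835

c_gold ≈ 0.88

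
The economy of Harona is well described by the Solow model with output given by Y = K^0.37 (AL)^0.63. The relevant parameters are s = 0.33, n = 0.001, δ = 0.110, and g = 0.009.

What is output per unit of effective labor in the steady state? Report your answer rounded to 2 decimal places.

y* = 1.81

At the steady state, Δk = 0, so s·k^α = (n + g + δ)·k.
Rearranging, k^(1−α) = s / (n + g + δ).
k^0.63 = 0.33 / (0.001 + 0.009 + 0.110) = 0.33 / 0.120 = 2.7500
k* = 2.7500^(1/0.63) ≈ 4.9814
y* = (k*)^α = 4.9814^0.37 ≈ 1.8114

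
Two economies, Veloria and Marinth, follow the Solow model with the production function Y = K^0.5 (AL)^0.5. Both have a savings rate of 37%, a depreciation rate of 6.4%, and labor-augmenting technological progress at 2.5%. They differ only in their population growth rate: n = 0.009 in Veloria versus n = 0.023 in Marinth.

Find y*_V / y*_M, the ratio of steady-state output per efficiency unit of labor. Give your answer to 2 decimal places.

Steady-state y* = [s/(n + g + δ)]^(α/(1−α)), so the ratio is [ (s_V/(n + g + δ)_V) / (s_M/(n + g + δ)_M) ]^1.
s_V/(n + g + δ)_V = 0.37/0.098 = 3.7755; s_M/(n + g + δ)_M = 0.37/0.112 = 3.3036.
Ratio = (3.7755/3.3036)^1 = 1.1428^1 ≈ 1.1428

y*_V / y*_M ≈ 1.14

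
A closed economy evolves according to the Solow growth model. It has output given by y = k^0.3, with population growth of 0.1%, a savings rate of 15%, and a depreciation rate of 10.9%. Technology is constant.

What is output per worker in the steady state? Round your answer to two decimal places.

Steady state requires s·f(k) = (n + δ)·k, i.e. s·k^α = (n + δ)·k.
Dividing both sides by k: k^(1−α) = s / (n + δ).
k^0.7 = 0.15 / (0.001 + 0.109) = 0.15 / 0.110 = 1.3636
k* = 1.3636^(1/0.7) ≈ 1.5574
y* = (k*)^α = 1.5574^0.3 ≈ 1.1421

y* ≈ 1.14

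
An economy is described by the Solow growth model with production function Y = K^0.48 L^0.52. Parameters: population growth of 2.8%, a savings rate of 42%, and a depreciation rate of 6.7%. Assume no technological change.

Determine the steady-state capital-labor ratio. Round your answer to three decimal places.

k* = 17.434

At the steady state, Δk = 0, so s·k^α = (n + δ)·k.
Dividing both sides by k: k^(1−α) = s / (n + δ).
k^0.52 = 0.42 / (0.028 + 0.067) = 0.42 / 0.095 = 4.4211
k* = 4.4211^(1/0.52) ≈ 17.4343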